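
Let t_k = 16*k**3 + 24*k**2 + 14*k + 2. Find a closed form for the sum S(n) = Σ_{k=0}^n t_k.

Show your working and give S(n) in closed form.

Compute t_(k+1)/t_k: get (8*k**3 + 36*k**2 + 55*k + 28)/(8*k**3 + 12*k**2 + 7*k + 1).
So A=1 and B=1, with C=k**3 + 3*k**2/2 + 7*k/8 + 1/8.
Need (1)·f(k+1) − (1)·f(k) = k**3 + 3*k**2/2 + 7*k/8 + 1/8.
Degrees (0,0,3) ⇒ d ≤ 4.
A polynomial solution: f(k) = k*(4*k**3 - k - 1)/16.
Then R = B(k−1)f/C = k*(4*k**3 - k - 1)/(2*(8*k**3 + 12*k**2 + 7*k + 1)), so s_k = R(k)·t_k = k*(4*k**3 - k - 1).
Check: Δs_k = 16*k**3 + 24*k**2 + 14*k + 2. ✓
Telescope: S(n) = s_(n+1) − s_(0) = 4*n**4 + 16*n**3 + 23*n**2 + 13*n + 2 − (0) = 4*n**4 + 16*n**3 + 23*n**2 + 13*n + 2.

S(n) = 4*n**4 + 16*n**3 + 23*n**2 + 13*n + 2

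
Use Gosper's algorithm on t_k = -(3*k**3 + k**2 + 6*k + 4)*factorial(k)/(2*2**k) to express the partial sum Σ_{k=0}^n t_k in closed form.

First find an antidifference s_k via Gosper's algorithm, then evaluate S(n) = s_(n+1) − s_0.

t_(k+1)/t_k = (k + 1)*(6*k + 3*(k + 1)**3 + (k + 1)**2 + 10)/(2*(3*k**3 + k**2 + 6*k + 4)).
So A=k/2 + 1/2 and B=1, with C=k**3 + k**2/3 + 2*k + 4/3.
Set up (k/2 + 1/2)·f(k+1) − (1)·f(k) − (k**3 + k**2/3 + 2*k + 4/3) = 0.
Degrees (1,0,3) ⇒ d ≤ 2.
A polynomial solution: f(k) = 2*(3*k**2 - 2*k - 3)/3.
Certificate R = B(k−1)f/C = 2*(3*k**2 - 2*k - 3)/(3*k**3 + k**2 + 6*k + 4) gives s_k = (-3*k**2 + 2*k + 3)*factorial(k)/2**k.
Δs = -(3*k**3 + k**2 + 6*k + 4)*factorial(k)/(2*2**k), as required.
s_(n+1) = -2**(-n - 1)*(3*n**2 + 4*n - 2)*factorial(n + 1) and s_(0) = 3, so S(n) = (-6*2**n - 3*n**3*factorial(n) - 7*n**2*factorial(n) - 2*n*factorial(n) + 2*factorial(n))/(2*2**n).

S(n) = (-6*2**n - 3*n**3*factorial(n) - 7*n**2*factorial(n) - 2*n*factorial(n) + 2*factorial(n))/(2*2**n)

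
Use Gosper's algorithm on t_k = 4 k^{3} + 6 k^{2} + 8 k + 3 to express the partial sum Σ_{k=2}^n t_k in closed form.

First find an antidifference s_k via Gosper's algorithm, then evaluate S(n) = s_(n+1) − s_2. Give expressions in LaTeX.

S(n) = n^{4} + 4 n^{3} + 8 n^{2} + 8 n - 21

Step 1: r(k) = (4*k**3 + 18*k**2 + 32*k + 21)/(4*k**3 + 6*k**2 + 8*k + 3).
Gosper form: A/B · C(k+1)/C(k) with A=1, B=1, C=k**3 + 3*k**2/2 + 2*k + 3/4.
Solve (1)·f(k+1) − (1)·f(k) = k**3 + 3*k**2/2 + 2*k + 3/4.
d = 4 from the (0,0,3) case.
A polynomial solution: f(k) = k**2*(k**2 + 2)/4.
Certificate R = B(k−1)f/C = k**2*(k**2 + 2)/((2*k + 1)*(2*k**2 + 2*k + 3)) gives s_k = k**2*(k**2 + 2).
Check: Δs_k = 4*k**3 + 6*k**2 + 8*k + 3. ✓
Telescope: S(n) = s_(n+1) − s_(2) = n**4 + 4*n**3 + 8*n**2 + 8*n + 3 − (24) = n**4 + 4*n**3 + 8*n**2 + 8*n - 21.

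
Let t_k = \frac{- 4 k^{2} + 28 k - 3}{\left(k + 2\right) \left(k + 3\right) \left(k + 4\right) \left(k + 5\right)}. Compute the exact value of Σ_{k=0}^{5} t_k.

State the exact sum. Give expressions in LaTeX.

Σ = 91/720

t_(k+1)/t_k = -(k + 2)*(28*k - 4*(k + 1)**2 + 25)/((k + 6)*(4*k**2 - 28*k + 3)).
Factor: A=k + 2; B=k + 6; C=k**2 - 7*k + 3/4.
f must satisfy (k + 2)·f(k+1) − (k + 5)·f(k) = k**2 - 7*k + 3/4.
Degrees (1,1,2) ⇒ d ≤ 3.
Coefficient equations give f(k) = k*(k**2 - 87*k + 122)/96.
Then R = B(k−1)f/C = k*(k + 5)*(k**2 - 87*k + 122)/(24*(4*k**2 - 28*k + 3)), so s_k = R(k)·t_k = k*(-k**2 + 87*k - 122)/(24*(k + 2)*(k + 3)*(k + 4)).
Check: Δs_k = (-4*k**2 + 28*k - 3)/(k**4 + 14*k**3 + 71*k**2 + 154*k + 120). ✓
Σ_(k=0)^(5) t_k = s_(6) − s_(0) = 91/720 − (0) = 91/720.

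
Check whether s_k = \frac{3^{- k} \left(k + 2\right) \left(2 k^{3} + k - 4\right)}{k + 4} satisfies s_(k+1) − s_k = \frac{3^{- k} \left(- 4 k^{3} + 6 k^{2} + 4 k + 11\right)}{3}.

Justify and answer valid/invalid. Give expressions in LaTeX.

s_(k+1) = (k + 3)*(k + 2*(k + 1)**3 - 3)/(3*3**k*(k + 5))
s_(k+1) − s_k = (-4*k**5 - 22*k**4 + 10*k**3 + 111*k**2 + 131*k + 108)/(3*3**k*(k**2 + 9*k + 20))
(s_(k+1) − s_k) − t_k = 8*(k**4 + 4*k**3 - 7*k**2 - 6*k - 14)/(3*3**k*(k**2 + 9*k + 20))

Invalid: residual \frac{8 \cdot 3^{- k} \left(k^{4} + 4 k^{3} - 7 k^{2} - 6 k - 14\right)}{3 \left(k^{2} + 9 k + 20\right)} ≠ 0.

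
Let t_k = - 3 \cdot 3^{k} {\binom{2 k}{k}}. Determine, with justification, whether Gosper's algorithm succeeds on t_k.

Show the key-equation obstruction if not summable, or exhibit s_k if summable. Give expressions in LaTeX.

r(k) = 6*(2*k + 1)/(k + 1) after simplifying.
So A=12*k + 6 and B=k + 1, with C=1.
Solve (12*k + 6)·f(k+1) − (k)·f(k) = 1.
deg f ≤ -1 (via 1,1,0).
d = -1 < 0 ⇒ no nonzero polynomial f; not summable.

No — key equation has no polynomial f.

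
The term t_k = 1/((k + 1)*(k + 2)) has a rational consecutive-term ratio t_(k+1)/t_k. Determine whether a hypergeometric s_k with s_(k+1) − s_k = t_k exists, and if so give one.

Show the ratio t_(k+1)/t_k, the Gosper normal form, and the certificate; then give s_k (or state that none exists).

s_k = k/(k + 1)

t_(k+1)/t_k = (k + 1)/(k + 3).
Gosper form: A/B · C(k+1)/C(k) with A=k + 1, B=k + 3, C=1.
Need (k + 1)·f(k+1) − (k + 2)·f(k) = 1.
Bound: deg f ≤ 1.
Coefficient equations give f(k) = k.
So s_k = (B(k−1)f/C)·t_k = (k*(k + 2))·t_k = k/(k + 1).
Δs = 1/(k**2 + 3*k + 2), as required.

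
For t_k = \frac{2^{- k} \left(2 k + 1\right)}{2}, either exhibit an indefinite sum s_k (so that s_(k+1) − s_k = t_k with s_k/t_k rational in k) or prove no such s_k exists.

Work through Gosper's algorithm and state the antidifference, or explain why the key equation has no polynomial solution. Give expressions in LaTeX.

s_k = 2^{- k} \left(- 2 k - 3\right)

Step 1: r(k) = (2*k + 3)/(2*(2*k + 1)).
Take A(k)=1/2, B(k)=1, C(k)=k + 1/2.
Set up (1/2)·f(k+1) − (1)·f(k) − (k + 1/2) = 0.
Degrees (0,0,1) ⇒ d ≤ 1.
A polynomial solution: f(k) = -2*k - 3.
Certificate R = B(k−1)f/C = -2*(2*k + 3)/(2*k + 1) gives s_k = (-2*k - 3)/2**k.
s_(k+1) − s_k = (2*k + 1)/(2*2**k) = t_k.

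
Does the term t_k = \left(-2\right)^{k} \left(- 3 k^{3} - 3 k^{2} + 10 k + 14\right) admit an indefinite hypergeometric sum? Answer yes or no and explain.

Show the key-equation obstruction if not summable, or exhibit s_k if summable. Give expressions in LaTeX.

Yes. s_k = \left(-2\right)^{k} \left(k^{3} - k^{2} - 4 k - 2\right).

r(k) = 2*(-3*k**3 - 12*k**2 - 5*k + 18)/(3*k**3 + 3*k**2 - 10*k - 14) after simplifying.
Gosper form: A/B · C(k+1)/C(k) with A=-2, B=1, C=k**3 + k**2 - 10*k/3 - 14/3.
Solve (-2)·f(k+1) − (1)·f(k) = k**3 + k**2 - 10*k/3 - 14/3.
Bound: deg f ≤ 3.
A polynomial solution: f(k) = -(k + 1)*(k**2 - 2*k - 2)/3.
Then R = B(k−1)f/C = -(k + 1)*(k**2 - 2*k - 2)/(3*k**3 + 3*k**2 - 10*k - 14), so s_k = R(k)·t_k = (-2)**k*(k**3 - k**2 - 4*k - 2).
Check: Δs_k = (-2)**k*(-3*k**3 - 3*k**2 + 10*k + 14). ✓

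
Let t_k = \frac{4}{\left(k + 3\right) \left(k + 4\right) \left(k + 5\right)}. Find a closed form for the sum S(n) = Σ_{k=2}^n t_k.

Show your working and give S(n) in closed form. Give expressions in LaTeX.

Compute t_(k+1)/t_k: get (k + 3)/(k + 6).
Take A(k)=k + 3, B(k)=k + 6, C(k)=1.
Key eq: (k + 3)·f(k+1) = (k + 5)·f(k) + (1).
deg f ≤ 2 (via 1,1,0).
Solving with deg f ≤ 2: f(k) = k*(k + 7)/24.
Then R = B(k−1)f/C = k*(k + 5)*(k + 7)/24, so s_k = R(k)·t_k = k*(k + 7)/(6*(k + 3)*(k + 4)).
s_(k+1) − s_k = 4/(k**3 + 12*k**2 + 47*k + 60) = t_k.
Telescope: S(n) = s_(n+1) − s_(2) = (n**2 + 9*n + 8)/(6*(n**2 + 9*n + 20)) − (1/10) = (n**2 + 9*n - 10)/(15*(n**2 + 9*n + 20)).

S(n) = \frac{n^{2} + 9 n - 10}{15 \left(n^{2} + 9 n + 20\right)}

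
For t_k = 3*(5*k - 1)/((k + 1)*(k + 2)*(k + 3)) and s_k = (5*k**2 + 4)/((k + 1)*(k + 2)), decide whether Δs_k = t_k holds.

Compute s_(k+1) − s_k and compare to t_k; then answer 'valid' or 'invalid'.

Valid: the claim telescopes to t_k.

s_(k+1) = (5*(k + 1)**2 + 4)/((k + 2)*(k + 3))
s_(k+1) − s_k = 3*(5*k - 1)/(k**3 + 6*k**2 + 11*k + 6)
(s_(k+1) − s_k) − t_k = 0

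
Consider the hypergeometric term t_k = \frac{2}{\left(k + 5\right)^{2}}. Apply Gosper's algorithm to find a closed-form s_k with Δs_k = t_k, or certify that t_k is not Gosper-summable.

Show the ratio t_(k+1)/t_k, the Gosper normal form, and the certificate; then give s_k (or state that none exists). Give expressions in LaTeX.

r(k) = (k + 5)**2/(k + 6)**2 after simplifying.
Normal form (A,B,C) = (k**2 + 10*k + 25, k**2 + 12*k + 36, 1).
Need (k**2 + 10*k + 25)·f(k+1) − (k**2 + 10*k + 25)·f(k) = 1.
Bound: deg f ≤ 0.
Generic f = c0 gives residual -1; -1 = 0 cannot hold, so t_k is not Gosper-summable.

no hypergeometric antidifference exists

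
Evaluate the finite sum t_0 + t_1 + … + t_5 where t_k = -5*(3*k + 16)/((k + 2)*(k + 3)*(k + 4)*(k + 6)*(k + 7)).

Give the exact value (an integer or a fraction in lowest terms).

Σ = -115/864

Compute t_(k+1)/t_k: get (k + 2)*(k + 6)*(3*k + 19)/((k + 5)*(k + 8)*(3*k + 16)).
Gosper form: A/B · C(k+1)/C(k) with A=k + 2, B=k + 8, C=k**2 + 31*k/3 + 80/3.
Set up (k + 2)·f(k+1) − (k + 7)·f(k) − (k**2 + 31*k/3 + 80/3) = 0.
Bound: deg f ≤ 5.
Coefficient equations give f(k) = k*(k + 4)*(k + 5)*(k**2 + 11*k + 36)/108.
So s_k = (B(k−1)f/C)·t_k = (k*(k + 4)*(k + 7)*(k**2 + 11*k + 36)/(36*(3*k + 16)))·t_k = 5*k*(-k**2 - 11*k - 36)/(36*(k**3 + 11*k**2 + 36*k + 36)).
Check: Δs_k = 5*(-3*k - 16)/(k**5 + 22*k**4 + 185*k**3 + 740*k**2 + 1404*k + 1008). ✓
Evaluate s at k=6 and k=0: -115/864 and 0; difference -115/864.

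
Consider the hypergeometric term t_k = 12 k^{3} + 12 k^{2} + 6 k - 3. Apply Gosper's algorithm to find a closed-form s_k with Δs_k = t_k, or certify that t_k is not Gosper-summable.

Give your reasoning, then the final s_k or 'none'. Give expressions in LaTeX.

Compute t_(k+1)/t_k: get (4*k**3 + 16*k**2 + 22*k + 9)/(4*k**3 + 4*k**2 + 2*k - 1).
Normal form (A,B,C) = (1, 1, k**3 + k**2 + k/2 - 1/4).
f must satisfy (1)·f(k+1) − (1)·f(k) = k**3 + k**2 + k/2 - 1/4.
deg f ≤ 4 (via 0,0,3).
Solve for f: f(k) = k*(3*k**3 - 2*k**2 - 4)/12 (degree 4 ≤ 4).
R(k) = B(k−1)·f(k)/C(k) = k*(3*k**3 - 2*k**2 - 4)/(3*(4*k**3 + 4*k**2 + 2*k - 1)); s_k = R·t_k = k*(3*k**3 - 2*k**2 - 4).
s_(k+1) − s_k = 12*k**3 + 12*k**2 + 6*k - 3 = t_k.

s_k = k \left(3 k^{3} - 2 k^{2} - 4\right)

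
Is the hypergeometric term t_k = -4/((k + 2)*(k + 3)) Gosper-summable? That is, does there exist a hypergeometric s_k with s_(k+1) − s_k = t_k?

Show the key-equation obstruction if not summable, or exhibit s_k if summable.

Yes. s_k = -2*k/(k + 2).

r(k) = (k + 2)/(k + 4) after simplifying.
So A=k + 2 and B=k + 4, with C=1.
Set up (k + 2)·f(k+1) − (k + 3)·f(k) − (1) = 0.
From deg A=1, deg B=1, deg C=0: d=1.
Coefficient equations give f(k) = k/2.
Then R = B(k−1)f/C = k*(k + 3)/2, so s_k = R(k)·t_k = -2*k/(k + 2).
Verify: -4/(k**2 + 5*k + 6) matches t_k.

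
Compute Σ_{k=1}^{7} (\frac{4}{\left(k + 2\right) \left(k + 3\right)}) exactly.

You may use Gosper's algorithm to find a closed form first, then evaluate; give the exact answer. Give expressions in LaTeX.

Σ = 14/15

Compute t_(k+1)/t_k: get (k + 2)/(k + 4).
Gosper form: A/B · C(k+1)/C(k) with A=k + 2, B=k + 4, C=1.
Need (k + 2)·f(k+1) − (k + 3)·f(k) = 1.
d = 1 from the (1,1,0) case.
A polynomial solution: f(k) = k/2.
Then R = B(k−1)f/C = k*(k + 3)/2, so s_k = R(k)·t_k = 2*k/(k + 2).
Δs = 4/(k**2 + 5*k + 6), as required.
Evaluate s at k=8 and k=1: 8/5 and 2/3; difference 14/15.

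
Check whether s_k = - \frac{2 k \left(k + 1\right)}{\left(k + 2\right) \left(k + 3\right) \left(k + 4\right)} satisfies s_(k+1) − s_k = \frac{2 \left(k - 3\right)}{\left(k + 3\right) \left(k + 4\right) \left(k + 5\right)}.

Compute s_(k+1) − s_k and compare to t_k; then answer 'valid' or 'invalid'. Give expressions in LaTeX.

Invalid: residual \frac{4 \left(1 - k\right)}{k^{4} + 14 k^{3} + 71 k^{2} + 154 k + 120} ≠ 0.

s_(k+1) = -2*(k + 1)*(k + 2)/((k + 3)*(k + 4)*(k + 5))
s_(k+1) − s_k = 2*(k + 1)*(k*(k + 5) - (k + 2)**2)/((k + 2)*(k + 3)*(k + 4)*(k + 5))
(s_(k+1) − s_k) − t_k = 4*(1 - k)/(k**4 + 14*k**3 + 71*k**2 + 154*k + 120)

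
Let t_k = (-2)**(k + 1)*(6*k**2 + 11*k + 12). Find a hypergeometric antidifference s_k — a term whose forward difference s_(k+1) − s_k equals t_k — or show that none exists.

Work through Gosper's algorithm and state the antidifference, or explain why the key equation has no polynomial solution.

s_k = 2*(-2)**k*(2*k**2 + k + 2)

r(k) = 2*(-6*k**2 - 23*k - 29)/(6*k**2 + 11*k + 12) after simplifying.
Gosper form: A/B · C(k+1)/C(k) with A=-2, B=1, C=k**2 + 11*k/6 + 2.
Key eq: (-2)·f(k+1) = (1)·f(k) + (k**2 + 11*k/6 + 2).
From deg A=0, deg B=0, deg C=2: d=2.
Match coefficients ⇒ f(k) = -(2*k**2 + k + 2)/6.
Then R = B(k−1)f/C = -(2*k**2 + k + 2)/(6*k**2 + 11*k + 12), so s_k = R(k)·t_k = 2*(-2)**k*(2*k**2 + k + 2).
Check: Δs_k = (-2)**(k + 1)*(6*k**2 + 11*k + 12). ✓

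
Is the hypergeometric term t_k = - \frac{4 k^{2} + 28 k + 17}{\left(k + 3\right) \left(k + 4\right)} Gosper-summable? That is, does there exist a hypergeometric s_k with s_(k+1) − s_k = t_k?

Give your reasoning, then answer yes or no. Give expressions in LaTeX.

Yes. s_k = \frac{k \left(- 12 k - 5\right)}{3 \left(k + 3\right)}.

Step 1: r(k) = (k + 3)*(28*k + 4*(k + 1)**2 + 45)/((k + 5)*(4*k**2 + 28*k + 17)).
So A=k + 3 and B=k + 5, with C=k**2 + 7*k + 17/4.
Key eq: (k + 3)·f(k+1) = (k + 4)·f(k) + (k**2 + 7*k + 17/4).
Bound: deg f ≤ 2.
Match coefficients ⇒ f(k) = k*(12*k + 5)/12.
Then R = B(k−1)f/C = k*(k + 4)*(12*k + 5)/(3*(4*k**2 + 28*k + 17)), so s_k = R(k)·t_k = k*(-12*k - 5)/(3*(k + 3)).
Δs = (-4*k**2 - 28*k - 17)/(k**2 + 7*k + 12), as required.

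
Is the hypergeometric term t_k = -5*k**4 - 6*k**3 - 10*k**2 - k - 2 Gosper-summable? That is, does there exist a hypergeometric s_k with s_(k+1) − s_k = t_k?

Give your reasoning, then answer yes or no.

Yes. s_k = k*(-k**4 + k**3 - 2*k**2 + 3*k - 3).

t_(k+1)/t_k = (5*k**4 + 26*k**3 + 58*k**2 + 59*k + 24)/(5*k**4 + 6*k**3 + 10*k**2 + k + 2).
So A=1 and B=1, with C=k**4 + 6*k**3/5 + 2*k**2 + k/5 + 2/5.
Key eq: (1)·f(k+1) = (1)·f(k) + (k**4 + 6*k**3/5 + 2*k**2 + k/5 + 2/5).
Degrees (0,0,4) ⇒ d ≤ 5.
Coefficient equations give f(k) = k*(k**4 - k**3 + 2*k**2 - 3*k + 3)/5.
Then R = B(k−1)f/C = k*(k**4 - k**3 + 2*k**2 - 3*k + 3)/(5*k**4 + 6*k**3 + 10*k**2 + k + 2), so s_k = R(k)·t_k = k*(-k**4 + k**3 - 2*k**2 + 3*k - 3).
Δs = -5*k**4 - 6*k**3 - 10*k**2 - k - 2, as required.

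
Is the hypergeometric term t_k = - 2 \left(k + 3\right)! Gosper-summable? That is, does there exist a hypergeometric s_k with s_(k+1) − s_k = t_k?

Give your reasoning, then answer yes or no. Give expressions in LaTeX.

r(k) = k + 4 after simplifying.
A = k + 4, B = 1, C = 1.
f must satisfy (k + 4)·f(k+1) − (1)·f(k) = 1.
Bound: deg f ≤ -1.
deg f ≤ -1 is impossible — no certificate.

No; the degree bound rules out any f.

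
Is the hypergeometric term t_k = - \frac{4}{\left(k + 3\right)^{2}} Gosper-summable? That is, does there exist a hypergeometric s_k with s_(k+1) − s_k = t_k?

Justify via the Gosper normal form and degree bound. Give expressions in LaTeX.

Step 1: r(k) = (k + 3)**2/(k + 4)**2.
Normal form (A,B,C) = (k**2 + 6*k + 9, k**2 + 8*k + 16, 1).
Key eq: (k**2 + 6*k + 9)·f(k+1) = (k**2 + 6*k + 9)·f(k) + (1).
From deg A=2, deg B=2, deg C=0: d=0.
f = c0 ⇒ A·f(k+1) − B(k−1)·f(k) − C = -1. The system {-1 = 0} is inconsistent; no antidifference.

No; the coefficient equations for f are inconsistent.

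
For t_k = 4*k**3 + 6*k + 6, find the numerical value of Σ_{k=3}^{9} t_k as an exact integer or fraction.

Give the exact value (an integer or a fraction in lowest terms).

Step 1: r(k) = (3*k + 2*(k + 1)**3 + 6)/(2*k**3 + 3*k + 3).
So A=1 and B=1, with C=k**3 + 3*k/2 + 3/2.
Key eq: (1)·f(k+1) = (1)·f(k) + (k**3 + 3*k/2 + 3/2).
d = 4 from the (0,0,3) case.
Solve for f: f(k) = k*(k**3 - 2*k**2 + 4*k + 3)/4 (degree 4 ≤ 4).
So s_k = (B(k−1)f/C)·t_k = (k*(k**3 - 2*k**2 + 4*k + 3)/(2*(2*k**3 + 3*k + 3)))·t_k = k*(k**3 - 2*k**2 + 4*k + 3).
s_(k+1) − s_k = 4*k**3 + 6*k + 6 = t_k.
Sum = s_(10) − s_(3); s_(10) = 8430, s_(3) = 72 ⇒ 8358.

Σ = 8358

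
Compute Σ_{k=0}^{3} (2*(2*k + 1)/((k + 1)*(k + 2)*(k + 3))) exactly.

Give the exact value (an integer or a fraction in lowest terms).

Step 1: r(k) = (k + 1)*(2*k + 3)/((k + 4)*(2*k + 1)).
Factor: A=k + 1; B=k + 4; C=k + 1/2.
Key eq: (k + 1)·f(k+1) = (k + 3)·f(k) + (k + 1/2).
deg f ≤ 2 (via 1,1,1).
Solving with deg f ≤ 2: f(k) = k*(3*k + 1)/8.
R(k) = B(k−1)·f(k)/C(k) = k*(k + 3)*(3*k + 1)/(4*(2*k + 1)); s_k = R·t_k = k*(3*k + 1)/(2*(k + 1)*(k + 2)).
Check: Δs_k = 2*(2*k + 1)/(k**3 + 6*k**2 + 11*k + 6). ✓
Telescoping: Σ = s_(4) − s_(0) = 13/15 − (0) = 13/15.

Σ = 13/15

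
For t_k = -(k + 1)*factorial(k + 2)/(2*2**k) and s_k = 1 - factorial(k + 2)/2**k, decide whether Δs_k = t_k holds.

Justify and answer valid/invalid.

Valid — Δs_k = t_k.

s_(k+1) = -2**(-k - 1)*factorial(k + 3) + 1
s_(k+1) − s_k = -(k + 1)*factorial(k + 2)/(2*2**k)
(s_(k+1) − s_k) − t_k = 0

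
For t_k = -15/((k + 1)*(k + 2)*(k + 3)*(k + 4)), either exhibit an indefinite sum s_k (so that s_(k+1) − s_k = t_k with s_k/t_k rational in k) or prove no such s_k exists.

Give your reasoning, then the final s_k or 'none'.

s_k = 5*k*(-k**2 - 6*k - 11)/(6*(k + 1)*(k + 2)*(k + 3))

t_(k+1)/t_k = (k + 1)/(k + 5).
So A=k + 1 and B=k + 5, with C=1.
f must satisfy (k + 1)·f(k+1) − (k + 4)·f(k) = 1.
Bound: deg f ≤ 3.
Coefficient equations give f(k) = k*(k**2 + 6*k + 11)/18.
So s_k = (B(k−1)f/C)·t_k = (k*(k + 4)*(k**2 + 6*k + 11)/18)·t_k = 5*k*(-k**2 - 6*k - 11)/(6*(k + 1)*(k + 2)*(k + 3)).
Check: Δs_k = -15/(k**4 + 10*k**3 + 35*k**2 + 50*k + 24). ✓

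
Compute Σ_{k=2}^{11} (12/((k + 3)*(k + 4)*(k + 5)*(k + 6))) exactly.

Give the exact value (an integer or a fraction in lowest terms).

Σ = 43/2380

The ratio is (k + 3)/(k + 7).
Factor: A=k + 3; B=k + 7; C=1.
Key eq: (k + 3)·f(k+1) = (k + 6)·f(k) + (1).
deg f ≤ 3 (via 1,1,0).
Solving with deg f ≤ 3: f(k) = k*(k**2 + 12*k + 47)/180.
So s_k = (B(k−1)f/C)·t_k = (k*(k + 6)*(k**2 + 12*k + 47)/180)·t_k = k*(k**2 + 12*k + 47)/(15*(k + 3)*(k + 4)*(k + 5)).
Δs = 12/(k**4 + 18*k**3 + 119*k**2 + 342*k + 360), as required.
Evaluate s at k=12 and k=2: 67/1020 and 1/21; difference 43/2380.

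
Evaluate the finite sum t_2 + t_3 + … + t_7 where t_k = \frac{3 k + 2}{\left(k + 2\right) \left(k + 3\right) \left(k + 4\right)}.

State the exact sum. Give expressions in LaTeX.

Σ = 27/110

Step 1: r(k) = (k + 2)*(3*k + 5)/((k + 5)*(3*k + 2)).
A = k + 2, B = k + 5, C = k + 2/3.
Set up (k + 2)·f(k+1) − (k + 4)·f(k) − (k + 2/3) = 0.
Bound: deg f ≤ 2.
Solve for f: f(k) = k*(2*k + 1)/9 (degree 2 ≤ 2).
Get s_k = R·t_k = k*(2*k + 1)/(3*(k + 2)*(k + 3)) with R(k) = B(k−1)f(k)/C(k) = k*(k + 4)*(2*k + 1)/(3*(3*k + 2)).
Δs = (3*k + 2)/(k**3 + 9*k**2 + 26*k + 24), as required.
Sum = s_(8) − s_(2); s_(8) = 68/165, s_(2) = 1/6 ⇒ 27/110.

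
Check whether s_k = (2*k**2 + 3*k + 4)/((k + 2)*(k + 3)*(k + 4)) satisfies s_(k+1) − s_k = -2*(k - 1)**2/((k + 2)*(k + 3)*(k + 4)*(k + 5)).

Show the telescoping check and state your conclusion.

s_(k+1) = (3*k + 2*(k + 1)**2 + 7)/((k + 3)*(k + 4)*(k + 5))
s_(k+1) − s_k = 2*(-k**2 + 2*k - 1)/(k**4 + 14*k**3 + 71*k**2 + 154*k + 120)
(s_(k+1) − s_k) − t_k = 0

valid; difference matches t_k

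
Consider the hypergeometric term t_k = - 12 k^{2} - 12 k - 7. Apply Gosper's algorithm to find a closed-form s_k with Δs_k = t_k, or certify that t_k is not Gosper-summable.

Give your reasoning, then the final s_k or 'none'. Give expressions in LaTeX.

t_(k+1)/t_k = (12*k**2 + 36*k + 31)/(12*k**2 + 12*k + 7).
Gosper form: A/B · C(k+1)/C(k) with A=1, B=1, C=k**2 + k + 7/12.
f must satisfy (1)·f(k+1) − (1)·f(k) = k**2 + k + 7/12.
d = 3 from the (0,0,2) case.
Solve for f: f(k) = k*(4*k**2 + 3)/12 (degree 3 ≤ 3).
Get s_k = R·t_k = k*(-4*k**2 - 3) with R(k) = B(k−1)f(k)/C(k) = k*(4*k**2 + 3)/(12*k**2 + 12*k + 7).
Check: Δs_k = -12*k**2 - 12*k - 7. ✓

s_k = k \left(- 4 k^{2} - 3\right)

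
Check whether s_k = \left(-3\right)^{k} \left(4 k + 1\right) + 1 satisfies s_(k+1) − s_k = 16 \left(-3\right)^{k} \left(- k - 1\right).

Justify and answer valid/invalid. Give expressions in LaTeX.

s_(k+1) = (-3)**(k + 1)*(4*k + 5) + 1
s_(k+1) − s_k = 16*(-3)**k*(-k - 1)
(s_(k+1) − s_k) − t_k = 0

Valid: the claim telescopes to t_k.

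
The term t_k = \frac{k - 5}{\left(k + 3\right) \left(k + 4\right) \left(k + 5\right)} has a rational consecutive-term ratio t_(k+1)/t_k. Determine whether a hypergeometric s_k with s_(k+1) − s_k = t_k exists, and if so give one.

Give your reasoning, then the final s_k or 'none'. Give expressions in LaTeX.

t_(k+1)/t_k = (k - 4)*(k + 3)/((k - 5)*(k + 6)).
Factor: A=k + 3; B=k + 6; C=k - 5.
Set up (k + 3)·f(k+1) − (k + 5)·f(k) − (k - 5) = 0.
Bound: deg f ≤ 2.
Solve for f: f(k) = -k*(k + 19)/12 (degree 2 ≤ 2).
So s_k = (B(k−1)f/C)·t_k = (-k*(k + 5)*(k + 19)/(12*(k - 5)))·t_k = k*(-k - 19)/(12*(k + 3)*(k + 4)).
Verify: (k - 5)/(k**3 + 12*k**2 + 47*k + 60) matches t_k.

s_k = \frac{k \left(- k - 19\right)}{12 \left(k + 3\right) \left(k + 4\right)}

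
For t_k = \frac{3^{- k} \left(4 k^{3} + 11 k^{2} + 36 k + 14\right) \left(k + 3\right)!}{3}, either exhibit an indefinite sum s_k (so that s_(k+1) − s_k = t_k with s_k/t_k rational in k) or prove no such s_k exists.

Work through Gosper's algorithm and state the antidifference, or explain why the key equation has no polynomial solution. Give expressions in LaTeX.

s_k = 3^{- k} \left(4 k^{2} - k + 2\right) \left(k + 3\right)!

Ratio r(k) = (4*k**4 + 39*k**3 + 162*k**2 + 345*k + 260)/(3*(4*k**3 + 11*k**2 + 36*k + 14)).
Normal form (A,B,C) = (k/3 + 4/3, 1, k**3 + 11*k**2/4 + 9*k + 7/2).
Key eq: (k/3 + 4/3)·f(k+1) = (1)·f(k) + (k**3 + 11*k**2/4 + 9*k + 7/2).
From deg A=1, deg B=0, deg C=3: d=2.
Solving with deg f ≤ 2: f(k) = 3*(4*k**2 - k + 2)/4.
Then R = B(k−1)f/C = 3*(4*k**2 - k + 2)/(4*k**3 + 11*k**2 + 36*k + 14), so s_k = R(k)·t_k = (4*k**2 - k + 2)*factorial(k + 3)/3**k.
Check: Δs_k = (4*k**3 + 11*k**2 + 36*k + 14)*factorial(k + 3)/(3*3**k). ✓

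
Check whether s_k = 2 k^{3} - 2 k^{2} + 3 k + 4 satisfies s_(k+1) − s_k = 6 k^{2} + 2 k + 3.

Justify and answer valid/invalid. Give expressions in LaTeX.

valid (s_(k+1) − s_k reduces to t_k)

s_(k+1) = 2*k**3 + 4*k**2 + 5*k + 7
s_(k+1) − s_k = 6*k**2 + 2*k + 3
(s_(k+1) − s_k) − t_k = 0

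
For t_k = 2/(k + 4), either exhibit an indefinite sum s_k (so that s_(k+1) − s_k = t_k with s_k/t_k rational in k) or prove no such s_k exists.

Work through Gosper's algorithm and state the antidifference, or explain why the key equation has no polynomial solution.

Compute t_(k+1)/t_k: get (k + 4)/(k + 5).
A = k + 4, B = k + 5, C = 1.
Set up (k + 4)·f(k+1) − (k + 4)·f(k) − (1) = 0.
Bound: deg f ≤ 0.
f = c0 ⇒ A·f(k+1) − B(k−1)·f(k) − C = -1. The system {-1 = 0} is inconsistent; no antidifference.

no hypergeometric antidifference exists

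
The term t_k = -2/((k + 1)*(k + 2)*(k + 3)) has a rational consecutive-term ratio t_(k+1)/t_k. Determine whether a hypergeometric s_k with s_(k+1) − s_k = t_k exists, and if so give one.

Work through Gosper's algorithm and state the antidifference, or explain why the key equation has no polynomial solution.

Ratio r(k) = (k + 1)/(k + 4).
So A=k + 1 and B=k + 4, with C=1.
Set up (k + 1)·f(k+1) − (k + 3)·f(k) − (1) = 0.
From deg A=1, deg B=1, deg C=0: d=2.
Match coefficients ⇒ f(k) = k*(k + 3)/4.
Certificate R = B(k−1)f/C = k*(k + 3)**2/4 gives s_k = k*(-k - 3)/(2*(k + 1)*(k + 2)).
Verify: -2/(k**3 + 6*k**2 + 11*k + 6) matches t_k.

s_k = k*(-k - 3)/(2*(k + 1)*(k + 2))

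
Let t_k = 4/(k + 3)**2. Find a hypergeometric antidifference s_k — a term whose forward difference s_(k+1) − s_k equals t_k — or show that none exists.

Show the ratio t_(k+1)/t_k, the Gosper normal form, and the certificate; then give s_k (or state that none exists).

not Gosper-summable; s_k does not exist

r(k) = (k + 3)**2/(k + 4)**2 after simplifying.
A = k**2 + 6*k + 9, B = k**2 + 8*k + 16, C = 1.
Set up (k**2 + 6*k + 9)·f(k+1) − (k**2 + 6*k + 9)·f(k) − (1) = 0.
From deg A=2, deg B=2, deg C=0: d=0.
f = c0 ⇒ A·f(k+1) − B(k−1)·f(k) − C = -1. The system {-1 = 0} is inconsistent; no antidifference.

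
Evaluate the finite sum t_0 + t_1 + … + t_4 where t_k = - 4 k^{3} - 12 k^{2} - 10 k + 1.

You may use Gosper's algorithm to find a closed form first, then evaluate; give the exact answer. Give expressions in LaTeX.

Σ = -855

Ratio r(k) = (4*k**3 + 24*k**2 + 46*k + 25)/(4*k**3 + 12*k**2 + 10*k - 1).
Take A(k)=1, B(k)=1, C(k)=k**3 + 3*k**2 + 5*k/2 - 1/4.
Solve (1)·f(k+1) − (1)·f(k) = k**3 + 3*k**2 + 5*k/2 - 1/4.
Bound: deg f ≤ 4.
A polynomial solution: f(k) = k*(k**3 + 2*k**2 - 4)/4.
R(k) = B(k−1)·f(k)/C(k) = k*(k**3 + 2*k**2 - 4)/(4*k**3 + 12*k**2 + 10*k - 1); s_k = R·t_k = k*(-k**3 - 2*k**2 + 4).
Verify: -4*k**3 - 12*k**2 - 10*k + 1 matches t_k.
Sum = s_(5) − s_(0); s_(5) = -855, s_(0) = 0 ⇒ -855.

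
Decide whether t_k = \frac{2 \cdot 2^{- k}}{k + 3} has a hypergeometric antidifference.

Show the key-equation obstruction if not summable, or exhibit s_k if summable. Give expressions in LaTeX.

No. Not Gosper-summable.

t_(k+1)/t_k = (k + 3)/(2*(k + 4)).
Take A(k)=k/2 + 3/2, B(k)=k + 4, C(k)=1.
Key eq: (k/2 + 3/2)·f(k+1) = (k + 3)·f(k) + (1).
d = -1 from the (1,1,0) case.
Bound -1 < 0, so the key equation has no polynomial solution.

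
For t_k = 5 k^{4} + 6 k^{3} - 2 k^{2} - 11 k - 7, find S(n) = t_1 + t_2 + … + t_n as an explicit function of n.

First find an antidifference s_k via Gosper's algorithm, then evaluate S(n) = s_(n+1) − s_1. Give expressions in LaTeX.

S(n) = n \left(n^{4} + 4 n^{3} + 4 n^{2} - 5 n - 13\right)

r(k) = (5*k**4 + 26*k**3 + 46*k**2 + 23*k - 9)/(5*k**4 + 6*k**3 - 2*k**2 - 11*k - 7) after simplifying.
A = 1, B = 1, C = k**4 + 6*k**3/5 - 2*k**2/5 - 11*k/5 - 7/5.
f must satisfy (1)·f(k+1) − (1)·f(k) = k**4 + 6*k**3/5 - 2*k**2/5 - 11*k/5 - 7/5.
Degrees (0,0,4) ⇒ d ≤ 5.
Solve for f: f(k) = k*(k**4 - k**3 - 2*k**2 - 3*k - 2)/5 (degree 5 ≤ 5).
R(k) = B(k−1)·f(k)/C(k) = k*(k**4 - k**3 - 2*k**2 - 3*k - 2)/(5*k**4 + 6*k**3 - 2*k**2 - 11*k - 7); s_k = R·t_k = k*(k**4 - k**3 - 2*k**2 - 3*k - 2).
Verify: 5*k**4 + 6*k**3 - 2*k**2 - 11*k - 7 matches t_k.
Evaluate: s_(n+1) = n**5 + 4*n**4 + 4*n**3 - 5*n**2 - 13*n - 7; subtract s_(1) = -7 ⇒ S(n) = n*(n**4 + 4*n**3 + 4*n**2 - 5*n - 13).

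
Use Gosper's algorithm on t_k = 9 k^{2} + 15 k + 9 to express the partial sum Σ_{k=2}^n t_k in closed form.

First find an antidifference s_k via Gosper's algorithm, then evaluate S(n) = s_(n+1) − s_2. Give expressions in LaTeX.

t_(k+1)/t_k = (3*k**2 + 11*k + 11)/(3*k**2 + 5*k + 3).
Gosper form: A/B · C(k+1)/C(k) with A=1, B=1, C=k**2 + 5*k/3 + 1.
Solve (1)·f(k+1) − (1)·f(k) = k**2 + 5*k/3 + 1.
Degrees (0,0,2) ⇒ d ≤ 3.
Match coefficients ⇒ f(k) = k*(k**2 + k + 1)/3.
So s_k = (B(k−1)f/C)·t_k = (k*(k**2 + k + 1)/(3*k**2 + 5*k + 3))·t_k = 3*k*(k**2 + k + 1).
Δs = 9*k**2 + 15*k + 9, as required.
Σ_(k=2)^n t_k = s_(n+1) − s_(2) = (3*n**3 + 12*n**2 + 18*n + 9) − (42), i.e. 3*n**3 + 12*n**2 + 18*n - 33.

S(n) = 3 n^{3} + 12 n^{2} + 18 n - 33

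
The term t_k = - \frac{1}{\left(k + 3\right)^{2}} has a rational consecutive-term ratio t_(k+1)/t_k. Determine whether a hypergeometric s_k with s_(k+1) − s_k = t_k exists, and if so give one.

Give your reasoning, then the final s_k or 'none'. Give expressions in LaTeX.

Ratio r(k) = (k + 3)**2/(k + 4)**2.
Normal form (A,B,C) = (k**2 + 6*k + 9, k**2 + 8*k + 16, 1).
Solve (k**2 + 6*k + 9)·f(k+1) − (k**2 + 6*k + 9)·f(k) = 1.
d = 0 from the (2,2,0) case.
Write f(k) = c0. Then LHS − RHS = -1, requiring -1 = 0: contradictory. No certificate.

not Gosper-summable; s_k does not exist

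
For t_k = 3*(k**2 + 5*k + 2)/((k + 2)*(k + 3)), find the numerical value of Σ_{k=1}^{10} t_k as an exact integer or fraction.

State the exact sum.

Σ = 350/13

Step 1: r(k) = (k + 2)*(5*k + (k + 1)**2 + 7)/((k + 4)*(k**2 + 5*k + 2)).
Factor: A=k + 2; B=k + 4; C=k**2 + 5*k + 2.
Need (k + 2)·f(k+1) − (k + 3)·f(k) = k**2 + 5*k + 2.
From deg A=1, deg B=1, deg C=2: d=2.
A polynomial solution: f(k) = k**2.
R(k) = B(k−1)·f(k)/C(k) = k**2*(k + 3)/(k**2 + 5*k + 2); s_k = R·t_k = 3*k**2/(k + 2).
Check: Δs_k = 3*(k**2 + 5*k + 2)/(k**2 + 5*k + 6). ✓
Evaluate s at k=11 and k=1: 363/13 and 1; difference 350/13.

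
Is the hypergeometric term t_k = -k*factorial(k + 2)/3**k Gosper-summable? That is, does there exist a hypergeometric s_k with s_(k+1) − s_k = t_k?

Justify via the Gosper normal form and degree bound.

Yes. s_k = -3**(1 - k)*factorial(k + 2).

r(k) = (k + 1)*(k + 3)/(3*k) after simplifying.
Factor: A=k/3 + 1; B=1; C=k.
Need (k/3 + 1)·f(k+1) − (1)·f(k) = k.
Degrees (1,0,1) ⇒ d ≤ 0.
Match coefficients ⇒ f(k) = 3.
Then R = B(k−1)f/C = 3/k, so s_k = R(k)·t_k = -3**(1 - k)*factorial(k + 2).
s_(k+1) − s_k = -k*factorial(k + 2)/3**k = t_k.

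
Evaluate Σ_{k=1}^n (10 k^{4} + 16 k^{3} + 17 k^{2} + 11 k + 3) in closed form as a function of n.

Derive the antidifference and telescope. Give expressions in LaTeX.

Step 1: r(k) = (10*k**4 + 56*k**3 + 125*k**2 + 133*k + 57)/(10*k**4 + 16*k**3 + 17*k**2 + 11*k + 3).
Take A(k)=1, B(k)=1, C(k)=k**4 + 8*k**3/5 + 17*k**2/10 + 11*k/10 + 3/10.
Set up (1)·f(k+1) − (1)·f(k) − (k**4 + 8*k**3/5 + 17*k**2/10 + 11*k/10 + 3/10) = 0.
Degrees (0,0,4) ⇒ d ≤ 5.
Coefficient equations give f(k) = k**2*(2*k + 1)*(k**2 - k + 1)/10.
R(k) = B(k−1)·f(k)/C(k) = k**2*(2*k + 1)*(k**2 - k + 1)/(10*k**4 + 16*k**3 + 17*k**2 + 11*k + 3); s_k = R·t_k = k**2*(2*k**3 - k**2 + k + 1).
s_(k+1) − s_k = 10*k**4 + 16*k**3 + 17*k**2 + 11*k + 3 = t_k.
Σ_(k=1)^n t_k = s_(n+1) − s_(1) = (2*n**5 + 9*n**4 + 17*n**3 + 18*n**2 + 11*n + 3) − (3), i.e. n*(2*n**4 + 9*n**3 + 17*n**2 + 18*n + 11).

S(n) = n \left(2 n^{4} + 9 n^{3} + 17 n^{2} + 18 n + 11\right)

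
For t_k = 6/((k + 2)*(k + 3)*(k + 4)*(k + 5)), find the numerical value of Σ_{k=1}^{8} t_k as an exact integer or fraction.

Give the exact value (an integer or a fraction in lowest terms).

Σ = 23/715

Ratio r(k) = (k + 2)/(k + 6).
Take A(k)=k + 2, B(k)=k + 6, C(k)=1.
Set up (k + 2)·f(k+1) − (k + 5)·f(k) − (1) = 0.
Degrees (1,1,0) ⇒ d ≤ 3.
A polynomial solution: f(k) = k*(k**2 + 9*k + 26)/72.
So s_k = (B(k−1)f/C)·t_k = (k*(k + 5)*(k**2 + 9*k + 26)/72)·t_k = k*(k**2 + 9*k + 26)/(12*(k + 2)*(k + 3)*(k + 4)).
Δs = 6/(k**4 + 14*k**3 + 71*k**2 + 154*k + 120), as required.
Telescoping: Σ = s_(9) − s_(1) = 47/572 − (1/20) = 23/715.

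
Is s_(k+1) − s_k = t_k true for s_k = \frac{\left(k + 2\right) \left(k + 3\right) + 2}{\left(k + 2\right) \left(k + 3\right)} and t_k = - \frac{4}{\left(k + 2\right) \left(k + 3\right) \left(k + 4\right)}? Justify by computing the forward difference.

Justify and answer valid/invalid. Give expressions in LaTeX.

s_(k+1) = ((k + 3)*(k + 4) + 2)/((k + 3)*(k + 4))
s_(k+1) − s_k = -4/(k**3 + 9*k**2 + 26*k + 24)
(s_(k+1) − s_k) − t_k = 0

Valid — Δs_k = t_k.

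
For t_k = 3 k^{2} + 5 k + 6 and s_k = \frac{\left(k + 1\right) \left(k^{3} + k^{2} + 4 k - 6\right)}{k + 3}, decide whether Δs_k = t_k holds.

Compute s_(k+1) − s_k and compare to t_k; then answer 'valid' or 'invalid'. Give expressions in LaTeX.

Invalid: residual \frac{2 \left(- 2 k^{3} - 13 k^{2} - 17 k - 24\right)}{k^{2} + 7 k + 12} ≠ 0.

s_(k+1) = k*(k**3 + 6*k**2 + 17*k + 18)/(k + 4)
s_(k+1) − s_k = (3*k**4 + 22*k**3 + 51*k**2 + 68*k + 24)/(k**2 + 7*k + 12)
(s_(k+1) − s_k) − t_k = 2*(-2*k**3 - 13*k**2 - 17*k - 24)/(k**2 + 7*k + 12)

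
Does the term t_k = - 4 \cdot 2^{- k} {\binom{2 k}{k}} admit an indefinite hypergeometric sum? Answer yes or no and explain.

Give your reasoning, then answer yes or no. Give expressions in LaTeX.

Compute t_(k+1)/t_k: get (2*k + 1)/(k + 1).
Gosper form: A/B · C(k+1)/C(k) with A=2*k + 1, B=k + 1, C=1.
Solve (2*k + 1)·f(k+1) − (k)·f(k) = 1.
Degrees (1,1,0) ⇒ d ≤ -1.
Negative degree bound (-1): no f exists, t_k not Gosper-summable.

No. Not Gosper-summable.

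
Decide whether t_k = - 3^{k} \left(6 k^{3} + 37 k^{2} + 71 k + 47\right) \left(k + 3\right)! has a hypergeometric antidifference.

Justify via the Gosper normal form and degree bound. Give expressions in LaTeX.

Yes. s_k = - 3^{k} \left(2 k^{2} + k + 1\right) \left(k + 3\right)!.

Step 1: r(k) = 3*(6*k**4 + 79*k**3 + 383*k**2 + 813*k + 644)/(6*k**3 + 37*k**2 + 71*k + 47).
Gosper form: A/B · C(k+1)/C(k) with A=3*k + 12, B=1, C=k**3 + 37*k**2/6 + 71*k/6 + 47/6.
Need (3*k + 12)·f(k+1) − (1)·f(k) = k**3 + 37*k**2/6 + 71*k/6 + 47/6.
Bound: deg f ≤ 2.
A polynomial solution: f(k) = (2*k**2 + k + 1)/6.
Get s_k = R·t_k = -3**k*(2*k**2 + k + 1)*factorial(k + 3) with R(k) = B(k−1)f(k)/C(k) = (2*k**2 + k + 1)/(6*k**3 + 37*k**2 + 71*k + 47).
s_(k+1) − s_k = -3**k*(6*k**3 + 37*k**2 + 71*k + 47)*factorial(k + 3) = t_k.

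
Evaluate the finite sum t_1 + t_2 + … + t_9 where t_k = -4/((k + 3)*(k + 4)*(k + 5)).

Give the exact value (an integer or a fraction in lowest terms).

Σ = -81/910

Ratio r(k) = (k + 3)/(k + 6).
Take A(k)=k + 3, B(k)=k + 6, C(k)=1.
f must satisfy (k + 3)·f(k+1) − (k + 5)·f(k) = 1.
deg f ≤ 2 (via 1,1,0).
Solving with deg f ≤ 2: f(k) = k*(k + 7)/24.
Then R = B(k−1)f/C = k*(k + 5)*(k + 7)/24, so s_k = R(k)·t_k = k*(-k - 7)/(6*(k + 3)*(k + 4)).
Verify: -4/(k**3 + 12*k**2 + 47*k + 60) matches t_k.
Telescoping: Σ = s_(10) − s_(1) = -85/546 − (-1/15) = -81/910.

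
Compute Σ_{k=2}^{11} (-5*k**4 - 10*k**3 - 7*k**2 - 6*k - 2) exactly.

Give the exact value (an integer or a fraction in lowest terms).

Σ = -247360

r(k) = (5*k**4 + 30*k**3 + 67*k**2 + 70*k + 30)/(5*k**4 + 10*k**3 + 7*k**2 + 6*k + 2) after simplifying.
So A=1 and B=1, with C=k**4 + 2*k**3 + 7*k**2/5 + 6*k/5 + 2/5.
Solve (1)·f(k+1) − (1)·f(k) = k**4 + 2*k**3 + 7*k**2/5 + 6*k/5 + 2/5.
From deg A=0, deg B=0, deg C=4: d=5.
Match coefficients ⇒ f(k) = k**2*(k**3 - k + 2)/5.
So s_k = (B(k−1)f/C)·t_k = (k**2*(k**3 - k + 2)/(5*k**4 + 10*k**3 + 7*k**2 + 6*k + 2))·t_k = k**2*(-k**3 + k - 2).
Δs = -5*k**4 - 10*k**3 - 7*k**2 - 6*k - 2, as required.
Σ_(k=2)^(11) t_k = s_(12) − s_(2) = -247392 − (-32) = -247360.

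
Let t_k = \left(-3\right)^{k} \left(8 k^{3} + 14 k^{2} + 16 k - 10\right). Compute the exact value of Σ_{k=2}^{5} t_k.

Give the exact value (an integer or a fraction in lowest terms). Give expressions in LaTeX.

The ratio is 3*(-4*k**3 - 19*k**2 - 34*k - 14)/(4*k**3 + 7*k**2 + 8*k - 5).
Factor: A=-3; B=1; C=k**3 + 7*k**2/4 + 2*k - 5/4.
Set up (-3)·f(k+1) − (1)·f(k) − (k**3 + 7*k**2/4 + 2*k - 5/4) = 0.
d = 3 from the (0,0,3) case.
A polynomial solution: f(k) = -(2*k**3 - k**2 + k - 4)/8.
R(k) = B(k−1)·f(k)/C(k) = -(2*k**3 - k**2 + k - 4)/(2*(4*k**3 + 7*k**2 + 8*k - 5)); s_k = R·t_k = (-3)**k*(-2*k**3 + k**2 - k + 4).
Verify: (-3)**k*(8*k**3 + 14*k**2 + 16*k - 10) matches t_k.
Evaluate s at k=6 and k=2: -290142 and -90; difference -290052.

Σ = -290052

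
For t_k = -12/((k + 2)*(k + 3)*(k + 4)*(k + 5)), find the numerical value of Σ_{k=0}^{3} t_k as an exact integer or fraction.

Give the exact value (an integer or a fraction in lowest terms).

Σ = -13/84

Compute t_(k+1)/t_k: get (k + 2)/(k + 6).
Take A(k)=k + 2, B(k)=k + 6, C(k)=1.
Need (k + 2)·f(k+1) − (k + 5)·f(k) = 1.
Degrees (1,1,0) ⇒ d ≤ 3.
Match coefficients ⇒ f(k) = k*(k**2 + 9*k + 26)/72.
Get s_k = R·t_k = k*(-k**2 - 9*k - 26)/(6*(k + 2)*(k + 3)*(k + 4)) with R(k) = B(k−1)f(k)/C(k) = k*(k + 5)*(k**2 + 9*k + 26)/72.
s_(k+1) − s_k = -12/(k**4 + 14*k**3 + 71*k**2 + 154*k + 120) = t_k.
Sum = s_(4) − s_(0); s_(4) = -13/84, s_(0) = 0 ⇒ -13/84.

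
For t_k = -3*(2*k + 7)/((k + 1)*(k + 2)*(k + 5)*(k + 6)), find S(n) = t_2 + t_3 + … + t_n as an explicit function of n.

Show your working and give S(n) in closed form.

Step 1: r(k) = (k + 1)*(k + 5)*(2*k + 9)/((k + 3)*(k + 7)*(2*k + 7)).
Normal form (A,B,C) = (k + 1, k + 7, k**3 + 21*k**2/2 + 73*k/2 + 42).
Solve (k + 1)·f(k+1) − (k + 6)·f(k) = k**3 + 21*k**2/2 + 73*k/2 + 42.
Bound: deg f ≤ 5.
Solving with deg f ≤ 5: f(k) = k*(k + 2)*(k + 3)*(k + 4)*(k + 6)/10.
So s_k = (B(k−1)f/C)·t_k = (k*(k + 2)*(k + 6)**2/(5*(2*k + 7)))·t_k = 3*k*(-k - 6)/(5*(k**2 + 6*k + 5)).
Δs = 3*(-2*k - 7)/(k**4 + 14*k**3 + 65*k**2 + 112*k + 60), as required.
s_(n+1) = 3*(-n**2 - 8*n - 7)/(5*(n**2 + 8*n + 12)) and s_(2) = -16/35, so S(n) = (-n**2 - 8*n + 9)/(7*(n**2 + 8*n + 12)).

S(n) = (-n**2 - 8*n + 9)/(7*(n**2 + 8*n + 12))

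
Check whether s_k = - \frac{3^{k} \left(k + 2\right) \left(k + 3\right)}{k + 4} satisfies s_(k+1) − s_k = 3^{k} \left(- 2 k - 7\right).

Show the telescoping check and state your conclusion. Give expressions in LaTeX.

s_(k+1) = -3**(k + 1)*(k + 3)*(k + 4)/(k + 5)
s_(k+1) − s_k = 3**k*(-2*k**3 - 23*k**2 - 89*k - 114)/(k**2 + 9*k + 20)
(s_(k+1) − s_k) − t_k = 2*3**k*(k**2 + 7*k + 13)/(k**2 + 9*k + 20)

Invalid: residual \frac{2 \cdot 3^{k} \left(k^{2} + 7 k + 13\right)}{k^{2} + 9 k + 20} ≠ 0.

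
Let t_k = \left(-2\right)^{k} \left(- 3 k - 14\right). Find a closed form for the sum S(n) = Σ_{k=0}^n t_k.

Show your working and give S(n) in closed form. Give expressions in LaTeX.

S(n) = - 2 \left(-2\right)^{n} n - 10 \left(-2\right)^{n} - 4

Step 1: r(k) = 2*(-3*k - 17)/(3*k + 14).
Factor: A=-2; B=1; C=k + 14/3.
Key eq: (-2)·f(k+1) = (1)·f(k) + (k + 14/3).
Degrees (0,0,1) ⇒ d ≤ 1.
Coefficient equations give f(k) = -(k + 4)/3.
R(k) = B(k−1)·f(k)/C(k) = -(k + 4)/(3*k + 14); s_k = R·t_k = (-2)**k*(k + 4).
Δs = (-2)**k*(-3*k - 14), as required.
Evaluate: s_(n+1) = (-2)**(n + 1)*(n + 5); subtract s_(0) = 4 ⇒ S(n) = -2*(-2)**n*n - 10*(-2)**n - 4.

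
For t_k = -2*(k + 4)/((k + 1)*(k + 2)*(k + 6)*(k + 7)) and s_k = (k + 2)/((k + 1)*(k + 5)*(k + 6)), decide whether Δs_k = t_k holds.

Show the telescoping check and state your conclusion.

s_(k+1) = (k + 3)/((k + 2)*(k + 6)*(k + 7))
s_(k+1) − s_k = ((k + 1)*(k + 3)*(k + 5) - (k + 2)**2*(k + 7))/((k + 1)*(k + 2)*(k + 5)*(k + 6)*(k + 7))
(s_(k+1) − s_k) − t_k = 9*(k + 3)/(k**5 + 21*k**4 + 163*k**3 + 567*k**2 + 844*k + 420)

Invalid: residual 9*(k + 3)/(k**5 + 21*k**4 + 163*k**3 + 567*k**2 + 844*k + 420) ≠ 0.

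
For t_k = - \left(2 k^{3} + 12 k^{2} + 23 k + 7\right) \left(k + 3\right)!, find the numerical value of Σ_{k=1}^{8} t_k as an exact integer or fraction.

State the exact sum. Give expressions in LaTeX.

Σ = -84783283176

t_(k+1)/t_k = (2*k**4 + 26*k**3 + 125*k**2 + 256*k + 176)/(2*k**3 + 12*k**2 + 23*k + 7).
Normal form (A,B,C) = (k + 4, 1, k**3 + 6*k**2 + 23*k/2 + 7/2).
Key eq: (k + 4)·f(k+1) = (1)·f(k) + (k**3 + 6*k**2 + 23*k/2 + 7/2).
From deg A=1, deg B=0, deg C=3: d=2.
Solving with deg f ≤ 2: f(k) = (2*k**2 + 2*k - 3)/2.
Get s_k = R·t_k = -(2*k**2 + 2*k - 3)*factorial(k + 3) with R(k) = B(k−1)f(k)/C(k) = (2*k**2 + 2*k - 3)/(2*k**3 + 12*k**2 + 23*k + 7).
Δs = -(2*k**3 + 12*k**2 + 23*k + 7)*factorial(k + 3), as required.
Telescoping: Σ = s_(9) − s_(1) = -84783283200 − (-24) = -84783283176.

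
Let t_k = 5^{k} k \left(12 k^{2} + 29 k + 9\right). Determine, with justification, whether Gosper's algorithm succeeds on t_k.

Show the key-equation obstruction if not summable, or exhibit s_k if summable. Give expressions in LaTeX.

Yes. s_k = 5^{k} k \left(3 k^{2} - 4 k + 1\right).

t_(k+1)/t_k = 5*(12*k**3 + 65*k**2 + 103*k + 50)/(k*(12*k**2 + 29*k + 9)).
Gosper form: A/B · C(k+1)/C(k) with A=5, B=1, C=k**3 + 29*k**2/12 + 3*k/4.
Set up (5)·f(k+1) − (1)·f(k) − (k**3 + 29*k**2/12 + 3*k/4) = 0.
deg f ≤ 3 (via 0,0,3).
Coefficient equations give f(k) = k*(k - 1)*(3*k - 1)/12.
Certificate R = B(k−1)f/C = (k - 1)*(3*k - 1)/(12*k**2 + 29*k + 9) gives s_k = 5**k*k*(3*k**2 - 4*k + 1).
s_(k+1) − s_k = 5**k*k*(12*k**2 + 29*k + 9) = t_k.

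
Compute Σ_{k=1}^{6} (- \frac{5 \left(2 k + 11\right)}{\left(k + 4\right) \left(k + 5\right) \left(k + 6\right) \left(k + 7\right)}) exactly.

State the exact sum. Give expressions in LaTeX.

Step 1: r(k) = (k + 4)*(2*k + 13)/((k + 8)*(2*k + 11)).
A = k + 4, B = k + 8, C = k + 11/2.
Solve (k + 4)·f(k+1) − (k + 7)·f(k) = k + 11/2.
From deg A=1, deg B=1, deg C=1: d=3.
Match coefficients ⇒ f(k) = k*(k + 5)*(k + 10)/48.
Get s_k = R·t_k = 5*k*(-k - 10)/(24*(k**2 + 10*k + 24)) with R(k) = B(k−1)f(k)/C(k) = k*(k + 5)*(k + 7)*(k + 10)/(24*(2*k + 11)).
Verify: 5*(-2*k - 11)/(k**4 + 22*k**3 + 179*k**2 + 638*k + 840) matches t_k.
Evaluate s at k=7 and k=1: -595/3432 and -11/168; difference -108/1001.

Σ = -108/1001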